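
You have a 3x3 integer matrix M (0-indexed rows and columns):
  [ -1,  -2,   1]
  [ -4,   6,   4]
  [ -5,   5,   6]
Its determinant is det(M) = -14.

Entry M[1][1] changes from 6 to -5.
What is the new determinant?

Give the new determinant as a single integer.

det is linear in row 1: changing M[1][1] by delta changes det by delta * cofactor(1,1).
Cofactor C_11 = (-1)^(1+1) * minor(1,1) = -1
Entry delta = -5 - 6 = -11
Det delta = -11 * -1 = 11
New det = -14 + 11 = -3

Answer: -3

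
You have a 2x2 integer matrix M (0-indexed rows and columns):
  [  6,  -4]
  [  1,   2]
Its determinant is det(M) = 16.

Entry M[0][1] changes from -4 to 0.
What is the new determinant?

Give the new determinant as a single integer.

Answer: 12

Derivation:
det is linear in row 0: changing M[0][1] by delta changes det by delta * cofactor(0,1).
Cofactor C_01 = (-1)^(0+1) * minor(0,1) = -1
Entry delta = 0 - -4 = 4
Det delta = 4 * -1 = -4
New det = 16 + -4 = 12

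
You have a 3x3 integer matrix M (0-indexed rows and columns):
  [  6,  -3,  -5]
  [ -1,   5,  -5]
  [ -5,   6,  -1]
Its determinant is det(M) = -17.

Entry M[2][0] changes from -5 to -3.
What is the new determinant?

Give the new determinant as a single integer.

Answer: 63

Derivation:
det is linear in row 2: changing M[2][0] by delta changes det by delta * cofactor(2,0).
Cofactor C_20 = (-1)^(2+0) * minor(2,0) = 40
Entry delta = -3 - -5 = 2
Det delta = 2 * 40 = 80
New det = -17 + 80 = 63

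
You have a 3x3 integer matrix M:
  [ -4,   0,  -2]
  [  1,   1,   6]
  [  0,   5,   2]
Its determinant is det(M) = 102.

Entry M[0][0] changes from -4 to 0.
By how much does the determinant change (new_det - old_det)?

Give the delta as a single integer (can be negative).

Cofactor C_00 = -28
Entry delta = 0 - -4 = 4
Det delta = entry_delta * cofactor = 4 * -28 = -112

Answer: -112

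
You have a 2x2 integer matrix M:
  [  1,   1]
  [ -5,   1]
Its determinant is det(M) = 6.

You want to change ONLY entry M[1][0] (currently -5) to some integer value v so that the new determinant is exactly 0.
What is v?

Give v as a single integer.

Answer: 1

Derivation:
det is linear in entry M[1][0]: det = old_det + (v - -5) * C_10
Cofactor C_10 = -1
Want det = 0: 6 + (v - -5) * -1 = 0
  (v - -5) = -6 / -1 = 6
  v = -5 + (6) = 1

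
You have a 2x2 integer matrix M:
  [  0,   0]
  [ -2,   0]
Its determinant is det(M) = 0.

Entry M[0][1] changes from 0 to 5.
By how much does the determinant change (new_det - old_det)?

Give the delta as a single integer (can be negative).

Answer: 10

Derivation:
Cofactor C_01 = 2
Entry delta = 5 - 0 = 5
Det delta = entry_delta * cofactor = 5 * 2 = 10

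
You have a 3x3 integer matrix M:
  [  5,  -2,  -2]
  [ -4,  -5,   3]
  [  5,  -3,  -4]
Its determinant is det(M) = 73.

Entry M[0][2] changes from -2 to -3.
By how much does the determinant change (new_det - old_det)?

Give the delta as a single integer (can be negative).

Cofactor C_02 = 37
Entry delta = -3 - -2 = -1
Det delta = entry_delta * cofactor = -1 * 37 = -37

Answer: -37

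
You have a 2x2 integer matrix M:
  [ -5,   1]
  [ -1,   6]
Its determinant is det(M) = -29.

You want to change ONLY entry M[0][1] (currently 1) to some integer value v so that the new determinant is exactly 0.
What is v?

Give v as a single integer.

det is linear in entry M[0][1]: det = old_det + (v - 1) * C_01
Cofactor C_01 = 1
Want det = 0: -29 + (v - 1) * 1 = 0
  (v - 1) = 29 / 1 = 29
  v = 1 + (29) = 30

Answer: 30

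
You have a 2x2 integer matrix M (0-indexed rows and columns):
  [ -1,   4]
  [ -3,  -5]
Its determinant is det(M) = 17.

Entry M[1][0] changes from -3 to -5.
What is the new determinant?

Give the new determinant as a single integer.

det is linear in row 1: changing M[1][0] by delta changes det by delta * cofactor(1,0).
Cofactor C_10 = (-1)^(1+0) * minor(1,0) = -4
Entry delta = -5 - -3 = -2
Det delta = -2 * -4 = 8
New det = 17 + 8 = 25

Answer: 25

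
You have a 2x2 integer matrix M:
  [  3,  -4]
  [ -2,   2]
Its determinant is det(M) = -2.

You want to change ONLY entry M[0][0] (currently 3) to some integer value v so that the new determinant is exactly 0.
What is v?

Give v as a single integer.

det is linear in entry M[0][0]: det = old_det + (v - 3) * C_00
Cofactor C_00 = 2
Want det = 0: -2 + (v - 3) * 2 = 0
  (v - 3) = 2 / 2 = 1
  v = 3 + (1) = 4

Answer: 4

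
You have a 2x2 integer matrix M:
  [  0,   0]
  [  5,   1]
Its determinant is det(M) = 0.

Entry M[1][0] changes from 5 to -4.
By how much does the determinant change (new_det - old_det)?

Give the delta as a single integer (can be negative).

Cofactor C_10 = 0
Entry delta = -4 - 5 = -9
Det delta = entry_delta * cofactor = -9 * 0 = 0

Answer: 0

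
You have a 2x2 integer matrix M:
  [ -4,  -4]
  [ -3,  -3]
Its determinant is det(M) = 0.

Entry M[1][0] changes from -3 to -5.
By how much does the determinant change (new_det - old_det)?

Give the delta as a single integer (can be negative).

Answer: -8

Derivation:
Cofactor C_10 = 4
Entry delta = -5 - -3 = -2
Det delta = entry_delta * cofactor = -2 * 4 = -8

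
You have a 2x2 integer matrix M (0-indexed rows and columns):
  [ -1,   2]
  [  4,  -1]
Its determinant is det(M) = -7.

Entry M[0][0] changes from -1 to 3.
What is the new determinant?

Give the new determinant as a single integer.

det is linear in row 0: changing M[0][0] by delta changes det by delta * cofactor(0,0).
Cofactor C_00 = (-1)^(0+0) * minor(0,0) = -1
Entry delta = 3 - -1 = 4
Det delta = 4 * -1 = -4
New det = -7 + -4 = -11

Answer: -11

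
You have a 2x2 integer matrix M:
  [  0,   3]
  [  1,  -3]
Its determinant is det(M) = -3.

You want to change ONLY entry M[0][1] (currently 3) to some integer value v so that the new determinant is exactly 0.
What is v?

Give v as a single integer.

det is linear in entry M[0][1]: det = old_det + (v - 3) * C_01
Cofactor C_01 = -1
Want det = 0: -3 + (v - 3) * -1 = 0
  (v - 3) = 3 / -1 = -3
  v = 3 + (-3) = 0

Answer: 0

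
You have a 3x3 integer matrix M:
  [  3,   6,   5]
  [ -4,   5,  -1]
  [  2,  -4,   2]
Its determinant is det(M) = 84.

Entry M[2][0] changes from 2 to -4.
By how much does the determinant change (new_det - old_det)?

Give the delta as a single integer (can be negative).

Answer: 186

Derivation:
Cofactor C_20 = -31
Entry delta = -4 - 2 = -6
Det delta = entry_delta * cofactor = -6 * -31 = 186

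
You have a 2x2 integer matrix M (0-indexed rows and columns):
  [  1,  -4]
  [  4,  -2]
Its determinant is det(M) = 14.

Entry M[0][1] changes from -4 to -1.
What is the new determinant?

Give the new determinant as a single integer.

Answer: 2

Derivation:
det is linear in row 0: changing M[0][1] by delta changes det by delta * cofactor(0,1).
Cofactor C_01 = (-1)^(0+1) * minor(0,1) = -4
Entry delta = -1 - -4 = 3
Det delta = 3 * -4 = -12
New det = 14 + -12 = 2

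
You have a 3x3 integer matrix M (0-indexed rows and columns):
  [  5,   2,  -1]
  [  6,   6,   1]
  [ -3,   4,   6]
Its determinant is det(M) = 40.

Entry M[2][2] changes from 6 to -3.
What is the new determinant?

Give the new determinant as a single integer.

det is linear in row 2: changing M[2][2] by delta changes det by delta * cofactor(2,2).
Cofactor C_22 = (-1)^(2+2) * minor(2,2) = 18
Entry delta = -3 - 6 = -9
Det delta = -9 * 18 = -162
New det = 40 + -162 = -122

Answer: -122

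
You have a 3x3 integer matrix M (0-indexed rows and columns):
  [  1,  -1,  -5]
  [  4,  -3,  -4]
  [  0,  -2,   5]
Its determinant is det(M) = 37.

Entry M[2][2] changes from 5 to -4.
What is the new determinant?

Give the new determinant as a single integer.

Answer: 28

Derivation:
det is linear in row 2: changing M[2][2] by delta changes det by delta * cofactor(2,2).
Cofactor C_22 = (-1)^(2+2) * minor(2,2) = 1
Entry delta = -4 - 5 = -9
Det delta = -9 * 1 = -9
New det = 37 + -9 = 28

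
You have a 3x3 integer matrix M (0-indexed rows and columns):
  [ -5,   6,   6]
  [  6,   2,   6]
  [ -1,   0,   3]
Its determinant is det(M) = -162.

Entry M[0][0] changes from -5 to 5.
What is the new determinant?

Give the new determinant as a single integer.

det is linear in row 0: changing M[0][0] by delta changes det by delta * cofactor(0,0).
Cofactor C_00 = (-1)^(0+0) * minor(0,0) = 6
Entry delta = 5 - -5 = 10
Det delta = 10 * 6 = 60
New det = -162 + 60 = -102

Answer: -102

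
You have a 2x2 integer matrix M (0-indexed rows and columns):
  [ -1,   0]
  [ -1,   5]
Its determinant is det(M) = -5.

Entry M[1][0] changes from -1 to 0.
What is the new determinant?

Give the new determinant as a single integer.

Answer: -5

Derivation:
det is linear in row 1: changing M[1][0] by delta changes det by delta * cofactor(1,0).
Cofactor C_10 = (-1)^(1+0) * minor(1,0) = 0
Entry delta = 0 - -1 = 1
Det delta = 1 * 0 = 0
New det = -5 + 0 = -5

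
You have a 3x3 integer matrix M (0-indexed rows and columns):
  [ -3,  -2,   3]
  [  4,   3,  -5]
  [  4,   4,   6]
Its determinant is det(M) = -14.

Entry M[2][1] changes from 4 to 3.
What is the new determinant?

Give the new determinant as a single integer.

Answer: -11

Derivation:
det is linear in row 2: changing M[2][1] by delta changes det by delta * cofactor(2,1).
Cofactor C_21 = (-1)^(2+1) * minor(2,1) = -3
Entry delta = 3 - 4 = -1
Det delta = -1 * -3 = 3
New det = -14 + 3 = -11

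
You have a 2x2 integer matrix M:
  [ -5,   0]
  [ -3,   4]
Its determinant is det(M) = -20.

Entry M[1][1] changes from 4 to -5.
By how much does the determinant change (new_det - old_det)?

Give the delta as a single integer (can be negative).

Answer: 45

Derivation:
Cofactor C_11 = -5
Entry delta = -5 - 4 = -9
Det delta = entry_delta * cofactor = -9 * -5 = 45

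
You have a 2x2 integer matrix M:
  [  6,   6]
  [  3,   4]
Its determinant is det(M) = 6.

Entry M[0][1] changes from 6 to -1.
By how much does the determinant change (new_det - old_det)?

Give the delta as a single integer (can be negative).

Cofactor C_01 = -3
Entry delta = -1 - 6 = -7
Det delta = entry_delta * cofactor = -7 * -3 = 21

Answer: 21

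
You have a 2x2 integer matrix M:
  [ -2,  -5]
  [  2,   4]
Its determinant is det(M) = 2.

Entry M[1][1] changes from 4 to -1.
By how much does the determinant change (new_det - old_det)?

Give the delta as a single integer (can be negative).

Answer: 10

Derivation:
Cofactor C_11 = -2
Entry delta = -1 - 4 = -5
Det delta = entry_delta * cofactor = -5 * -2 = 10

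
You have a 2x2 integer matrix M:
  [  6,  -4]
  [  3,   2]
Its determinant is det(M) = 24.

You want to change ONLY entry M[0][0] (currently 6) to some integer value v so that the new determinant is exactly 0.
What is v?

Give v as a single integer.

det is linear in entry M[0][0]: det = old_det + (v - 6) * C_00
Cofactor C_00 = 2
Want det = 0: 24 + (v - 6) * 2 = 0
  (v - 6) = -24 / 2 = -12
  v = 6 + (-12) = -6

Answer: -6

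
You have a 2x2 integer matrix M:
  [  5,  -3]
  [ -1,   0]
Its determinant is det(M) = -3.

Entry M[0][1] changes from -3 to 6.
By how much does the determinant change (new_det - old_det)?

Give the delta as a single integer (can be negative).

Cofactor C_01 = 1
Entry delta = 6 - -3 = 9
Det delta = entry_delta * cofactor = 9 * 1 = 9

Answer: 9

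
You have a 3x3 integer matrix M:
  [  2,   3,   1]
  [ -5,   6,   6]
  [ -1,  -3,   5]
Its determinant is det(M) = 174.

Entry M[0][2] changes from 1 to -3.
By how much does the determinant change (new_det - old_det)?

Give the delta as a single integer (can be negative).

Cofactor C_02 = 21
Entry delta = -3 - 1 = -4
Det delta = entry_delta * cofactor = -4 * 21 = -84

Answer: -84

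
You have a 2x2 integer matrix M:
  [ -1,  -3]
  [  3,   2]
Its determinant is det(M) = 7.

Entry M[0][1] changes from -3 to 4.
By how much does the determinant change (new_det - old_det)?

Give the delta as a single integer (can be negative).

Answer: -21

Derivation:
Cofactor C_01 = -3
Entry delta = 4 - -3 = 7
Det delta = entry_delta * cofactor = 7 * -3 = -21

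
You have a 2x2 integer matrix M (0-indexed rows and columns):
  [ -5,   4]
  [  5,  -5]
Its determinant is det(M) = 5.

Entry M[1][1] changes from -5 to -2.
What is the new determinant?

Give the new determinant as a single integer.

det is linear in row 1: changing M[1][1] by delta changes det by delta * cofactor(1,1).
Cofactor C_11 = (-1)^(1+1) * minor(1,1) = -5
Entry delta = -2 - -5 = 3
Det delta = 3 * -5 = -15
New det = 5 + -15 = -10

Answer: -10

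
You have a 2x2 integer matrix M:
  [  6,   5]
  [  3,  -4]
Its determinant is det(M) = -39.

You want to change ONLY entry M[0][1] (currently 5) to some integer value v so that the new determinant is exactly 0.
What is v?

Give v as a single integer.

Answer: -8

Derivation:
det is linear in entry M[0][1]: det = old_det + (v - 5) * C_01
Cofactor C_01 = -3
Want det = 0: -39 + (v - 5) * -3 = 0
  (v - 5) = 39 / -3 = -13
  v = 5 + (-13) = -8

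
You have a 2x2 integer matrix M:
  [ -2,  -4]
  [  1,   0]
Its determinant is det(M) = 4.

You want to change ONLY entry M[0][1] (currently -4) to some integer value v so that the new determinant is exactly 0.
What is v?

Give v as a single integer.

det is linear in entry M[0][1]: det = old_det + (v - -4) * C_01
Cofactor C_01 = -1
Want det = 0: 4 + (v - -4) * -1 = 0
  (v - -4) = -4 / -1 = 4
  v = -4 + (4) = 0

Answer: 0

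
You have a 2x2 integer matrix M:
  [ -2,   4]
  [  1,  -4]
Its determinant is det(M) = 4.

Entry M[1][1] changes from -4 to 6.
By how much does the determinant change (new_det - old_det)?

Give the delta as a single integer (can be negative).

Cofactor C_11 = -2
Entry delta = 6 - -4 = 10
Det delta = entry_delta * cofactor = 10 * -2 = -20

Answer: -20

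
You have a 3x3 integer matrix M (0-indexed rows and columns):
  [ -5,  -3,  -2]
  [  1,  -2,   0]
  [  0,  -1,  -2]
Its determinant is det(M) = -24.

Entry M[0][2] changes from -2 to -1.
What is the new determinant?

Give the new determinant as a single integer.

det is linear in row 0: changing M[0][2] by delta changes det by delta * cofactor(0,2).
Cofactor C_02 = (-1)^(0+2) * minor(0,2) = -1
Entry delta = -1 - -2 = 1
Det delta = 1 * -1 = -1
New det = -24 + -1 = -25

Answer: -25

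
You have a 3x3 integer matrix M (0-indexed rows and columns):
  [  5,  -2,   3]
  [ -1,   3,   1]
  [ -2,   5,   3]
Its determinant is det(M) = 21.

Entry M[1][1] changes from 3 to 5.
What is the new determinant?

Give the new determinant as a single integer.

Answer: 63

Derivation:
det is linear in row 1: changing M[1][1] by delta changes det by delta * cofactor(1,1).
Cofactor C_11 = (-1)^(1+1) * minor(1,1) = 21
Entry delta = 5 - 3 = 2
Det delta = 2 * 21 = 42
New det = 21 + 42 = 63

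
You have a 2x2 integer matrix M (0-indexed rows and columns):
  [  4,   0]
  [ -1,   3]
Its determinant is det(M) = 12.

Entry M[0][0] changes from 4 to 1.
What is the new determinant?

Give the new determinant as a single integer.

det is linear in row 0: changing M[0][0] by delta changes det by delta * cofactor(0,0).
Cofactor C_00 = (-1)^(0+0) * minor(0,0) = 3
Entry delta = 1 - 4 = -3
Det delta = -3 * 3 = -9
New det = 12 + -9 = 3

Answer: 3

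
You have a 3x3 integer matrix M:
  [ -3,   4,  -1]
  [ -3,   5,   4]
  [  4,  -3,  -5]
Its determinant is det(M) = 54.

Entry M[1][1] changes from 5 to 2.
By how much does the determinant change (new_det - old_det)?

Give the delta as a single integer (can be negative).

Cofactor C_11 = 19
Entry delta = 2 - 5 = -3
Det delta = entry_delta * cofactor = -3 * 19 = -57

Answer: -57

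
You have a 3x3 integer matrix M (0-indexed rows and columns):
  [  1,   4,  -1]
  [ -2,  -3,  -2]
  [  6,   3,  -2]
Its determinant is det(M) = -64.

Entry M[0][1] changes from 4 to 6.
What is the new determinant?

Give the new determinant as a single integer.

det is linear in row 0: changing M[0][1] by delta changes det by delta * cofactor(0,1).
Cofactor C_01 = (-1)^(0+1) * minor(0,1) = -16
Entry delta = 6 - 4 = 2
Det delta = 2 * -16 = -32
New det = -64 + -32 = -96

Answer: -96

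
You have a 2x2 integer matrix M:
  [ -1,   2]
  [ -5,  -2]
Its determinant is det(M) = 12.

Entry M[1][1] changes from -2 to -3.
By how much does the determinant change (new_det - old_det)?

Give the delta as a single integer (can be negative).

Cofactor C_11 = -1
Entry delta = -3 - -2 = -1
Det delta = entry_delta * cofactor = -1 * -1 = 1

Answer: 1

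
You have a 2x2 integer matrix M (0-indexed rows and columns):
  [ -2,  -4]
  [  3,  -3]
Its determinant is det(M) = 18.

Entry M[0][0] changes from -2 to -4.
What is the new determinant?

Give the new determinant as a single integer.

Answer: 24

Derivation:
det is linear in row 0: changing M[0][0] by delta changes det by delta * cofactor(0,0).
Cofactor C_00 = (-1)^(0+0) * minor(0,0) = -3
Entry delta = -4 - -2 = -2
Det delta = -2 * -3 = 6
New det = 18 + 6 = 24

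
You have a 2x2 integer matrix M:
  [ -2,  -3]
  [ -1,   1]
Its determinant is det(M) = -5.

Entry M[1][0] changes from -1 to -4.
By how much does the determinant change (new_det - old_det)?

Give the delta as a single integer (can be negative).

Cofactor C_10 = 3
Entry delta = -4 - -1 = -3
Det delta = entry_delta * cofactor = -3 * 3 = -9

Answer: -9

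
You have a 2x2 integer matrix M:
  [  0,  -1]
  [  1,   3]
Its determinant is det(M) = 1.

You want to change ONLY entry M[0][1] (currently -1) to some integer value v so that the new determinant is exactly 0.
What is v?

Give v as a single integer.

Answer: 0

Derivation:
det is linear in entry M[0][1]: det = old_det + (v - -1) * C_01
Cofactor C_01 = -1
Want det = 0: 1 + (v - -1) * -1 = 0
  (v - -1) = -1 / -1 = 1
  v = -1 + (1) = 0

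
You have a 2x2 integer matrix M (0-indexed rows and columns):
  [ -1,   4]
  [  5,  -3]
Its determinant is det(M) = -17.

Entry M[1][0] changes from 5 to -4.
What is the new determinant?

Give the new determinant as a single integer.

det is linear in row 1: changing M[1][0] by delta changes det by delta * cofactor(1,0).
Cofactor C_10 = (-1)^(1+0) * minor(1,0) = -4
Entry delta = -4 - 5 = -9
Det delta = -9 * -4 = 36
New det = -17 + 36 = 19

Answer: 19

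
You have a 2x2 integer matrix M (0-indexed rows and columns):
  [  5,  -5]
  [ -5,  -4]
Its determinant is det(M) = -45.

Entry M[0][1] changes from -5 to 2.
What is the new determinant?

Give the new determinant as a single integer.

det is linear in row 0: changing M[0][1] by delta changes det by delta * cofactor(0,1).
Cofactor C_01 = (-1)^(0+1) * minor(0,1) = 5
Entry delta = 2 - -5 = 7
Det delta = 7 * 5 = 35
New det = -45 + 35 = -10

Answer: -10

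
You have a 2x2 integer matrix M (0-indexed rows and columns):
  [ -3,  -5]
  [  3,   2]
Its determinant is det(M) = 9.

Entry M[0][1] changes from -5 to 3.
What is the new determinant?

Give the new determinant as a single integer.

det is linear in row 0: changing M[0][1] by delta changes det by delta * cofactor(0,1).
Cofactor C_01 = (-1)^(0+1) * minor(0,1) = -3
Entry delta = 3 - -5 = 8
Det delta = 8 * -3 = -24
New det = 9 + -24 = -15

Answer: -15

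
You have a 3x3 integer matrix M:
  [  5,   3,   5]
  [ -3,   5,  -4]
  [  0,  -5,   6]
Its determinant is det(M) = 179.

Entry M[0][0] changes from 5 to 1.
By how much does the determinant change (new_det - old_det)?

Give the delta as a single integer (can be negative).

Cofactor C_00 = 10
Entry delta = 1 - 5 = -4
Det delta = entry_delta * cofactor = -4 * 10 = -40

Answer: -40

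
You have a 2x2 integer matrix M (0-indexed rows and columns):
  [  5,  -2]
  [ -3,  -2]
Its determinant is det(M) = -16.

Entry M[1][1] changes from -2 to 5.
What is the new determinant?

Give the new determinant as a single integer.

det is linear in row 1: changing M[1][1] by delta changes det by delta * cofactor(1,1).
Cofactor C_11 = (-1)^(1+1) * minor(1,1) = 5
Entry delta = 5 - -2 = 7
Det delta = 7 * 5 = 35
New det = -16 + 35 = 19

Answer: 19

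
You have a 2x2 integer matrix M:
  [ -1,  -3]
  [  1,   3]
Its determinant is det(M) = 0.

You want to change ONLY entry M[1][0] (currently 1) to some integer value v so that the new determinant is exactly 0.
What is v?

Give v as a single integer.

Answer: 1

Derivation:
det is linear in entry M[1][0]: det = old_det + (v - 1) * C_10
Cofactor C_10 = 3
Want det = 0: 0 + (v - 1) * 3 = 0
  (v - 1) = 0 / 3 = 0
  v = 1 + (0) = 1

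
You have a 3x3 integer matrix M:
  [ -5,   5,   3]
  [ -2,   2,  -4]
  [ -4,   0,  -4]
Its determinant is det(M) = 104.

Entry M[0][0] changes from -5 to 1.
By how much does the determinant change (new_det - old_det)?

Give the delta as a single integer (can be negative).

Cofactor C_00 = -8
Entry delta = 1 - -5 = 6
Det delta = entry_delta * cofactor = 6 * -8 = -48

Answer: -48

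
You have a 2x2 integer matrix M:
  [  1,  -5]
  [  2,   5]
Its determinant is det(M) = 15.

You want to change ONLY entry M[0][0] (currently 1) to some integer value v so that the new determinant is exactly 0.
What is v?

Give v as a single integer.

Answer: -2

Derivation:
det is linear in entry M[0][0]: det = old_det + (v - 1) * C_00
Cofactor C_00 = 5
Want det = 0: 15 + (v - 1) * 5 = 0
  (v - 1) = -15 / 5 = -3
  v = 1 + (-3) = -2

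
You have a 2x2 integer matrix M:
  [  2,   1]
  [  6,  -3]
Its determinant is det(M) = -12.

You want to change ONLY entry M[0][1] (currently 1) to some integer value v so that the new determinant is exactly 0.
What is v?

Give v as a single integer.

Answer: -1

Derivation:
det is linear in entry M[0][1]: det = old_det + (v - 1) * C_01
Cofactor C_01 = -6
Want det = 0: -12 + (v - 1) * -6 = 0
  (v - 1) = 12 / -6 = -2
  v = 1 + (-2) = -1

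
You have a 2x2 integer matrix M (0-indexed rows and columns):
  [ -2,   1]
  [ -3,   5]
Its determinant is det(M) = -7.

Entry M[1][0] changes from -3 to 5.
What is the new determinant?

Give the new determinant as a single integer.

det is linear in row 1: changing M[1][0] by delta changes det by delta * cofactor(1,0).
Cofactor C_10 = (-1)^(1+0) * minor(1,0) = -1
Entry delta = 5 - -3 = 8
Det delta = 8 * -1 = -8
New det = -7 + -8 = -15

Answer: -15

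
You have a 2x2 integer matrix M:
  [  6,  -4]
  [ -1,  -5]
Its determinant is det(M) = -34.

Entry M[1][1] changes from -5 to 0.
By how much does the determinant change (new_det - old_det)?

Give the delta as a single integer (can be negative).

Cofactor C_11 = 6
Entry delta = 0 - -5 = 5
Det delta = entry_delta * cofactor = 5 * 6 = 30

Answer: 30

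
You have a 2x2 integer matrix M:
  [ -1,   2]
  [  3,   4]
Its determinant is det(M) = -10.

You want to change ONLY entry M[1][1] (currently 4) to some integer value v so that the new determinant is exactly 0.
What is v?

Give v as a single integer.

Answer: -6

Derivation:
det is linear in entry M[1][1]: det = old_det + (v - 4) * C_11
Cofactor C_11 = -1
Want det = 0: -10 + (v - 4) * -1 = 0
  (v - 4) = 10 / -1 = -10
  v = 4 + (-10) = -6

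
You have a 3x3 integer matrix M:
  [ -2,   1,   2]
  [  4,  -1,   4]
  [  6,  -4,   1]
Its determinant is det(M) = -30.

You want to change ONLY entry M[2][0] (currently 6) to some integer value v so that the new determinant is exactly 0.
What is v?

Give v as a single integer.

Answer: 11

Derivation:
det is linear in entry M[2][0]: det = old_det + (v - 6) * C_20
Cofactor C_20 = 6
Want det = 0: -30 + (v - 6) * 6 = 0
  (v - 6) = 30 / 6 = 5
  v = 6 + (5) = 11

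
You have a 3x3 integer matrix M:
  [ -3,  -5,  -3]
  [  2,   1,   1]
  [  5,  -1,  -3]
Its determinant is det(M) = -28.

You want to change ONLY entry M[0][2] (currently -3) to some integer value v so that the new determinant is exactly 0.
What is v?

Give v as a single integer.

Answer: -7

Derivation:
det is linear in entry M[0][2]: det = old_det + (v - -3) * C_02
Cofactor C_02 = -7
Want det = 0: -28 + (v - -3) * -7 = 0
  (v - -3) = 28 / -7 = -4
  v = -3 + (-4) = -7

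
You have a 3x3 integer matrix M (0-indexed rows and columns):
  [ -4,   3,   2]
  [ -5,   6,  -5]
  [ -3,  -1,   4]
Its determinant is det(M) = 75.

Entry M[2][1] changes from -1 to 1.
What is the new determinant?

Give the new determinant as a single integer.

det is linear in row 2: changing M[2][1] by delta changes det by delta * cofactor(2,1).
Cofactor C_21 = (-1)^(2+1) * minor(2,1) = -30
Entry delta = 1 - -1 = 2
Det delta = 2 * -30 = -60
New det = 75 + -60 = 15

Answer: 15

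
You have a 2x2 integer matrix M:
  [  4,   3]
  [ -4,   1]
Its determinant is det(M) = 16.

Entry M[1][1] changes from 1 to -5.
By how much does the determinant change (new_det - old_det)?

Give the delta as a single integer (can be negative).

Answer: -24

Derivation:
Cofactor C_11 = 4
Entry delta = -5 - 1 = -6
Det delta = entry_delta * cofactor = -6 * 4 = -24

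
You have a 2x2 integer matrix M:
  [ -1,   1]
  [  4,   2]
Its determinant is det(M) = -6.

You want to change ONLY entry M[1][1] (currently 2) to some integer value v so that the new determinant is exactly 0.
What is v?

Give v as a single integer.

Answer: -4

Derivation:
det is linear in entry M[1][1]: det = old_det + (v - 2) * C_11
Cofactor C_11 = -1
Want det = 0: -6 + (v - 2) * -1 = 0
  (v - 2) = 6 / -1 = -6
  v = 2 + (-6) = -4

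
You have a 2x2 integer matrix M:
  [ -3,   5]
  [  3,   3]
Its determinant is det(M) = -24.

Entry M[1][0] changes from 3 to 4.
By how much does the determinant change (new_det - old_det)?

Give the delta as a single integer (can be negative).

Cofactor C_10 = -5
Entry delta = 4 - 3 = 1
Det delta = entry_delta * cofactor = 1 * -5 = -5

Answer: -5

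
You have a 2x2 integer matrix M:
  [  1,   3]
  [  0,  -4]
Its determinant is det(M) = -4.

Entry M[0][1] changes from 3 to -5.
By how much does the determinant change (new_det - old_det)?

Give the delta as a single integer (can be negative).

Answer: 0

Derivation:
Cofactor C_01 = 0
Entry delta = -5 - 3 = -8
Det delta = entry_delta * cofactor = -8 * 0 = 0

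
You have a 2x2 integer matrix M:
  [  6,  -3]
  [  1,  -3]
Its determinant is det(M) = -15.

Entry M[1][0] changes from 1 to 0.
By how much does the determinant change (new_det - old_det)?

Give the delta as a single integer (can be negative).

Answer: -3

Derivation:
Cofactor C_10 = 3
Entry delta = 0 - 1 = -1
Det delta = entry_delta * cofactor = -1 * 3 = -3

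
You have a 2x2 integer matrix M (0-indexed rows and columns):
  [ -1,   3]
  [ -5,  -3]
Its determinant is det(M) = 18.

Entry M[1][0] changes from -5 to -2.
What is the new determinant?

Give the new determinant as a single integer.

det is linear in row 1: changing M[1][0] by delta changes det by delta * cofactor(1,0).
Cofactor C_10 = (-1)^(1+0) * minor(1,0) = -3
Entry delta = -2 - -5 = 3
Det delta = 3 * -3 = -9
New det = 18 + -9 = 9

Answer: 9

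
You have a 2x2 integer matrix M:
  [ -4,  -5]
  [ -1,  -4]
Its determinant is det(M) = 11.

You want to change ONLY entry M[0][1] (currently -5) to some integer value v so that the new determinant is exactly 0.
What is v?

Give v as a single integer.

Answer: -16

Derivation:
det is linear in entry M[0][1]: det = old_det + (v - -5) * C_01
Cofactor C_01 = 1
Want det = 0: 11 + (v - -5) * 1 = 0
  (v - -5) = -11 / 1 = -11
  v = -5 + (-11) = -16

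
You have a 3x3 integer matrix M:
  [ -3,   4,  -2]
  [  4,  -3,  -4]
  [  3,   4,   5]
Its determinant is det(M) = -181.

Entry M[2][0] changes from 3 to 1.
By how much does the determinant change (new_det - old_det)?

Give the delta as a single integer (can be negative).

Answer: 44

Derivation:
Cofactor C_20 = -22
Entry delta = 1 - 3 = -2
Det delta = entry_delta * cofactor = -2 * -22 = 44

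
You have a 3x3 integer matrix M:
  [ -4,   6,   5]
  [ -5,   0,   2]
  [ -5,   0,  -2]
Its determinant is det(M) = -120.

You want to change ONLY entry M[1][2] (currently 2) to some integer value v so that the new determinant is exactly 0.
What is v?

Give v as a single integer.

det is linear in entry M[1][2]: det = old_det + (v - 2) * C_12
Cofactor C_12 = -30
Want det = 0: -120 + (v - 2) * -30 = 0
  (v - 2) = 120 / -30 = -4
  v = 2 + (-4) = -2

Answer: -2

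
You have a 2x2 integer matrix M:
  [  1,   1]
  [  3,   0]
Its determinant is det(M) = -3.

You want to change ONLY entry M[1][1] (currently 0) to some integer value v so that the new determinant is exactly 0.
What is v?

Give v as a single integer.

det is linear in entry M[1][1]: det = old_det + (v - 0) * C_11
Cofactor C_11 = 1
Want det = 0: -3 + (v - 0) * 1 = 0
  (v - 0) = 3 / 1 = 3
  v = 0 + (3) = 3

Answer: 3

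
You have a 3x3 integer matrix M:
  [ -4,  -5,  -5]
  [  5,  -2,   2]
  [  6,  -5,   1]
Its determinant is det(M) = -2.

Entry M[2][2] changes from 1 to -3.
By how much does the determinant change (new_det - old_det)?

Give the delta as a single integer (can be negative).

Cofactor C_22 = 33
Entry delta = -3 - 1 = -4
Det delta = entry_delta * cofactor = -4 * 33 = -132

Answer: -132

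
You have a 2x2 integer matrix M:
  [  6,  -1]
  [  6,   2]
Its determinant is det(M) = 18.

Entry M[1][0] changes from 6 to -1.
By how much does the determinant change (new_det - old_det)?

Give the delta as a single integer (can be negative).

Answer: -7

Derivation:
Cofactor C_10 = 1
Entry delta = -1 - 6 = -7
Det delta = entry_delta * cofactor = -7 * 1 = -7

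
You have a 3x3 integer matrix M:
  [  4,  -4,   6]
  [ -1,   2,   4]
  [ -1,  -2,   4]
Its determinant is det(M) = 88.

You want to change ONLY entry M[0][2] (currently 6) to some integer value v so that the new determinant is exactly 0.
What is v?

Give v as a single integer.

det is linear in entry M[0][2]: det = old_det + (v - 6) * C_02
Cofactor C_02 = 4
Want det = 0: 88 + (v - 6) * 4 = 0
  (v - 6) = -88 / 4 = -22
  v = 6 + (-22) = -16

Answer: -16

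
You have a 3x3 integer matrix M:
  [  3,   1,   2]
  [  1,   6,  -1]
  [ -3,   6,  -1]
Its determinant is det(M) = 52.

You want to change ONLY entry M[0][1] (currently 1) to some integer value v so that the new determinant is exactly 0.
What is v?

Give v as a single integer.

det is linear in entry M[0][1]: det = old_det + (v - 1) * C_01
Cofactor C_01 = 4
Want det = 0: 52 + (v - 1) * 4 = 0
  (v - 1) = -52 / 4 = -13
  v = 1 + (-13) = -12

Answer: -12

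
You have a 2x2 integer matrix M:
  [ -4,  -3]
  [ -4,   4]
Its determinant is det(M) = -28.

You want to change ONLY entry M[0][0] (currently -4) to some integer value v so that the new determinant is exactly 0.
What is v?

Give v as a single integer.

Answer: 3

Derivation:
det is linear in entry M[0][0]: det = old_det + (v - -4) * C_00
Cofactor C_00 = 4
Want det = 0: -28 + (v - -4) * 4 = 0
  (v - -4) = 28 / 4 = 7
  v = -4 + (7) = 3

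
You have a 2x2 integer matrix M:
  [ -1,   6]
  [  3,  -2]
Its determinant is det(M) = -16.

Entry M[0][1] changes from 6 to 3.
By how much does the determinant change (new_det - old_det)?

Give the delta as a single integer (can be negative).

Cofactor C_01 = -3
Entry delta = 3 - 6 = -3
Det delta = entry_delta * cofactor = -3 * -3 = 9

Answer: 9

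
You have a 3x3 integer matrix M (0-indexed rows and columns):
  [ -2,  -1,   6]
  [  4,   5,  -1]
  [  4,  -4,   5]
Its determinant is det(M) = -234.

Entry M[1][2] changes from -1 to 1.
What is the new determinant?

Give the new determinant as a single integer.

Answer: -258

Derivation:
det is linear in row 1: changing M[1][2] by delta changes det by delta * cofactor(1,2).
Cofactor C_12 = (-1)^(1+2) * minor(1,2) = -12
Entry delta = 1 - -1 = 2
Det delta = 2 * -12 = -24
New det = -234 + -24 = -258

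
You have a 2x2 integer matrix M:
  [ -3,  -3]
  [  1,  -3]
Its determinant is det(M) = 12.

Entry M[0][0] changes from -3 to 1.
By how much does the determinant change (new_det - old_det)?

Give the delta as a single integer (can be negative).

Answer: -12

Derivation:
Cofactor C_00 = -3
Entry delta = 1 - -3 = 4
Det delta = entry_delta * cofactor = 4 * -3 = -12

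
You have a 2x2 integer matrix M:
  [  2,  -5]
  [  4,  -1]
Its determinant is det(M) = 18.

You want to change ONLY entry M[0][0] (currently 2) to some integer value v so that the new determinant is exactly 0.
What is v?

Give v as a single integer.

det is linear in entry M[0][0]: det = old_det + (v - 2) * C_00
Cofactor C_00 = -1
Want det = 0: 18 + (v - 2) * -1 = 0
  (v - 2) = -18 / -1 = 18
  v = 2 + (18) = 20

Answer: 20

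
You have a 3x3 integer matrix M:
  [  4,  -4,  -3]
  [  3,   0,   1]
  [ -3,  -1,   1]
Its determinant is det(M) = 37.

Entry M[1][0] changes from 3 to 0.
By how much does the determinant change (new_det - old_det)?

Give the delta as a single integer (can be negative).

Cofactor C_10 = 7
Entry delta = 0 - 3 = -3
Det delta = entry_delta * cofactor = -3 * 7 = -21

Answer: -21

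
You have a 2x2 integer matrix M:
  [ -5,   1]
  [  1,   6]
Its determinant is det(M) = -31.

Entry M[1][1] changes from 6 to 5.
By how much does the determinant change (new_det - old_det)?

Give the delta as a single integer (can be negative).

Answer: 5

Derivation:
Cofactor C_11 = -5
Entry delta = 5 - 6 = -1
Det delta = entry_delta * cofactor = -1 * -5 = 5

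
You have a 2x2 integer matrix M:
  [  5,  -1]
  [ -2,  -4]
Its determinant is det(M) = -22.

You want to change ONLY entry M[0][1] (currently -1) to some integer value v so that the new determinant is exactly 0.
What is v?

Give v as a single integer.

det is linear in entry M[0][1]: det = old_det + (v - -1) * C_01
Cofactor C_01 = 2
Want det = 0: -22 + (v - -1) * 2 = 0
  (v - -1) = 22 / 2 = 11
  v = -1 + (11) = 10

Answer: 10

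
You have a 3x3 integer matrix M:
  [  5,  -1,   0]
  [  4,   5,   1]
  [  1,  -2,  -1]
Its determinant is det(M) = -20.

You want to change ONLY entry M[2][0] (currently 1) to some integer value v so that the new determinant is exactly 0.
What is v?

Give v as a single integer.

det is linear in entry M[2][0]: det = old_det + (v - 1) * C_20
Cofactor C_20 = -1
Want det = 0: -20 + (v - 1) * -1 = 0
  (v - 1) = 20 / -1 = -20
  v = 1 + (-20) = -19

Answer: -19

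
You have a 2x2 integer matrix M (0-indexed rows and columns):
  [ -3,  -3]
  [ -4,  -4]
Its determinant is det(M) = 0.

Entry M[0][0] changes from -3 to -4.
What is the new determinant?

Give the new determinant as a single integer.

det is linear in row 0: changing M[0][0] by delta changes det by delta * cofactor(0,0).
Cofactor C_00 = (-1)^(0+0) * minor(0,0) = -4
Entry delta = -4 - -3 = -1
Det delta = -1 * -4 = 4
New det = 0 + 4 = 4

Answer: 4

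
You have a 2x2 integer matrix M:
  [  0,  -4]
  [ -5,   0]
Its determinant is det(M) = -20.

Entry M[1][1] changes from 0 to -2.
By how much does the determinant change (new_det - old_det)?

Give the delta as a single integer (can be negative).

Cofactor C_11 = 0
Entry delta = -2 - 0 = -2
Det delta = entry_delta * cofactor = -2 * 0 = 0

Answer: 0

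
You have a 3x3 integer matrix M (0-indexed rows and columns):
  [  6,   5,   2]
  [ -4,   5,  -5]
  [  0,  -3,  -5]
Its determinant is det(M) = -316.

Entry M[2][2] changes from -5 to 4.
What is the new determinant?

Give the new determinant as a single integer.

Answer: 134

Derivation:
det is linear in row 2: changing M[2][2] by delta changes det by delta * cofactor(2,2).
Cofactor C_22 = (-1)^(2+2) * minor(2,2) = 50
Entry delta = 4 - -5 = 9
Det delta = 9 * 50 = 450
New det = -316 + 450 = 134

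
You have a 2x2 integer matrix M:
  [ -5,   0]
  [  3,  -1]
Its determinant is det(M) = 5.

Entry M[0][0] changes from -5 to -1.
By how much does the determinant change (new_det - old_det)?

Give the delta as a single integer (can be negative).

Answer: -4

Derivation:
Cofactor C_00 = -1
Entry delta = -1 - -5 = 4
Det delta = entry_delta * cofactor = 4 * -1 = -4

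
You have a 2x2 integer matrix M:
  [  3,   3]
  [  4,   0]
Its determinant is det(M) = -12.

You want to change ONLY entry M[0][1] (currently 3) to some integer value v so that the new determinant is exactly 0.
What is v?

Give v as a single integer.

det is linear in entry M[0][1]: det = old_det + (v - 3) * C_01
Cofactor C_01 = -4
Want det = 0: -12 + (v - 3) * -4 = 0
  (v - 3) = 12 / -4 = -3
  v = 3 + (-3) = 0

Answer: 0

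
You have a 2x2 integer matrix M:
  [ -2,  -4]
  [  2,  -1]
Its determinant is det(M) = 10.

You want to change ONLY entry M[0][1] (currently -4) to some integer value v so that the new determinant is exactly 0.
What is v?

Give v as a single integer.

Answer: 1

Derivation:
det is linear in entry M[0][1]: det = old_det + (v - -4) * C_01
Cofactor C_01 = -2
Want det = 0: 10 + (v - -4) * -2 = 0
  (v - -4) = -10 / -2 = 5
  v = -4 + (5) = 1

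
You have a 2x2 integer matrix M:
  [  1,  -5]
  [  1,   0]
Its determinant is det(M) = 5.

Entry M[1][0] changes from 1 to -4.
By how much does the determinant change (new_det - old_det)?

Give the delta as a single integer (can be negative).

Cofactor C_10 = 5
Entry delta = -4 - 1 = -5
Det delta = entry_delta * cofactor = -5 * 5 = -25

Answer: -25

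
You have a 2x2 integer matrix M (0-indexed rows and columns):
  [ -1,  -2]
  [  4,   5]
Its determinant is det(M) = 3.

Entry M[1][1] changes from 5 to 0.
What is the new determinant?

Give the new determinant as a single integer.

det is linear in row 1: changing M[1][1] by delta changes det by delta * cofactor(1,1).
Cofactor C_11 = (-1)^(1+1) * minor(1,1) = -1
Entry delta = 0 - 5 = -5
Det delta = -5 * -1 = 5
New det = 3 + 5 = 8

Answer: 8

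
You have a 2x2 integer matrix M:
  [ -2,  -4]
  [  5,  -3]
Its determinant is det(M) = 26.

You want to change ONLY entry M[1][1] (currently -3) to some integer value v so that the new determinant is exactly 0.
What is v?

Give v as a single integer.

det is linear in entry M[1][1]: det = old_det + (v - -3) * C_11
Cofactor C_11 = -2
Want det = 0: 26 + (v - -3) * -2 = 0
  (v - -3) = -26 / -2 = 13
  v = -3 + (13) = 10

Answer: 10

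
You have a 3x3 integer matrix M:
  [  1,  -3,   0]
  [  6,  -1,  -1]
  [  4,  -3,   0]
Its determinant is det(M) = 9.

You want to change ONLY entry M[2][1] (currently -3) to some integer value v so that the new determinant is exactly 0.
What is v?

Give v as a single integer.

Answer: -12

Derivation:
det is linear in entry M[2][1]: det = old_det + (v - -3) * C_21
Cofactor C_21 = 1
Want det = 0: 9 + (v - -3) * 1 = 0
  (v - -3) = -9 / 1 = -9
  v = -3 + (-9) = -12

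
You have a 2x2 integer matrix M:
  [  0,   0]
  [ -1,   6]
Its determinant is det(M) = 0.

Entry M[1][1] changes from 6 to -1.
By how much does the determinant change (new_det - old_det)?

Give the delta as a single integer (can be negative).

Answer: 0

Derivation:
Cofactor C_11 = 0
Entry delta = -1 - 6 = -7
Det delta = entry_delta * cofactor = -7 * 0 = 0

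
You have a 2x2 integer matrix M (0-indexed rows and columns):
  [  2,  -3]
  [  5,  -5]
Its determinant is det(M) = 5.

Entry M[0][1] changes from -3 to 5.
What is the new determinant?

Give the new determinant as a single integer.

det is linear in row 0: changing M[0][1] by delta changes det by delta * cofactor(0,1).
Cofactor C_01 = (-1)^(0+1) * minor(0,1) = -5
Entry delta = 5 - -3 = 8
Det delta = 8 * -5 = -40
New det = 5 + -40 = -35

Answer: -35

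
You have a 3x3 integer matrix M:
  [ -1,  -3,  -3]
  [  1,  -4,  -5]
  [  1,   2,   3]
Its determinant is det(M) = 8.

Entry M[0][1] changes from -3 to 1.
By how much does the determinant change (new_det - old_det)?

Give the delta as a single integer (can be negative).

Answer: -32

Derivation:
Cofactor C_01 = -8
Entry delta = 1 - -3 = 4
Det delta = entry_delta * cofactor = 4 * -8 = -32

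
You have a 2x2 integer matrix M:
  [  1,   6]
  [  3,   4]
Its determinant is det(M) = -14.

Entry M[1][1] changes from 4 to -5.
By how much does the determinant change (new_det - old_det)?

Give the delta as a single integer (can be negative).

Cofactor C_11 = 1
Entry delta = -5 - 4 = -9
Det delta = entry_delta * cofactor = -9 * 1 = -9

Answer: -9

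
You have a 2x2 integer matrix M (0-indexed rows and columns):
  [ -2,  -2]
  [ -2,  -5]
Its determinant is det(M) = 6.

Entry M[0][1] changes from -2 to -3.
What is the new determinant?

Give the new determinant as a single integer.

Answer: 4

Derivation:
det is linear in row 0: changing M[0][1] by delta changes det by delta * cofactor(0,1).
Cofactor C_01 = (-1)^(0+1) * minor(0,1) = 2
Entry delta = -3 - -2 = -1
Det delta = -1 * 2 = -2
New det = 6 + -2 = 4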